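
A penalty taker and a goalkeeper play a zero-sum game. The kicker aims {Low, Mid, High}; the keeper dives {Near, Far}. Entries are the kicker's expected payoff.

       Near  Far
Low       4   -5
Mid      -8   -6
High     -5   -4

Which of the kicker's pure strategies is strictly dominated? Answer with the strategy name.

Low gives a strictly higher payoff than Mid against every column: 4 > -8, -5 > -6.
So Mid is strictly dominated and the kicker never plays it.

Mid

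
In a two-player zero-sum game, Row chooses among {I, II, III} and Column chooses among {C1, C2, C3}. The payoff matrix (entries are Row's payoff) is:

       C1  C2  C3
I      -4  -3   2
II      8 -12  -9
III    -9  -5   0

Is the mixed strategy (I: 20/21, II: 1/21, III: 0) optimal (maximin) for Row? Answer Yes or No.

Yes

Against C1 this mix gives (20/21)·(-4) + (1/21)·8 = -24/7.
Against C2 this mix gives (20/21)·(-3) + (1/21)·(-12) = -24/7.
Against C3 this mix gives (20/21)·2 + (1/21)·(-9) = 31/21.
All of Column's active replies (C1, C2) yield -24/7, and no column does worse for Row. The mix makes Column indifferent and guarantees -24/7, so it is optimal.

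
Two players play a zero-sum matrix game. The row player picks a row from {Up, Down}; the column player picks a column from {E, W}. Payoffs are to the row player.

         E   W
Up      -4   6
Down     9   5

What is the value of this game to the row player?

37/7

Row minima: Up → -4, Down → 5; maximin = 5.
Column maxima: E → 9, W → 6; minimax = 6.
5 ≠ 6, so there is no saddle point; optimal play is mixed.
Let the row player play Up with probability p. Expected payoff against E: (-4)p + 9(1−p) = −13p + 9; against W: 6p + 5(1−p) = p + 5.
Setting these equal: −13p + 9 = p + 5 ⇒ −14p = -4 ⇒ p = 2/7, and the value is (-13)·(2/7) + 9 = 37/7.
For the column player: with q = P(E), equating Up's and Down's payoffs gives −10q + 6 = 4q + 5 ⇒ q = 1/14.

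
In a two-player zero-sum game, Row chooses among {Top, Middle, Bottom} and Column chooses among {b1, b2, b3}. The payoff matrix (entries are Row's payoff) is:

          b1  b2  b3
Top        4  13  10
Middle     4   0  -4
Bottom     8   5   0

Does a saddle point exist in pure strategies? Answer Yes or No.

Row minima: Top → 4, Middle → -4, Bottom → 0; maximin = 4.
Column maxima: b1 → 8, b2 → 13, b3 → 10; minimax = 8.
4 ≠ 8, so no pure-strategy equilibrium exists.

No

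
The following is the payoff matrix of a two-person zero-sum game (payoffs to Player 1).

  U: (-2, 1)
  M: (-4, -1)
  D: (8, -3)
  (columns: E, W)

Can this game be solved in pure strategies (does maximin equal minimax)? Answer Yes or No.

Row minima: U → -2, M → -4, D → -3; maximin = -2.
Column maxima: E → 8, W → 1; minimax = 1.
-2 ≠ 1, so no pure-strategy equilibrium exists.

No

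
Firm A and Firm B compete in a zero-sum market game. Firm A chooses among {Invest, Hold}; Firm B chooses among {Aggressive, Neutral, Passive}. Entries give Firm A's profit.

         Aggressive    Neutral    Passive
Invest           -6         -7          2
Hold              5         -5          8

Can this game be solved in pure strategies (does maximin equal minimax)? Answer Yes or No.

Row minima: Invest → -7, Hold → -5; maximin = -5.
Column maxima: Aggressive → 5, Neutral → -5, Passive → 8; minimax = -5.
maximin = minimax = -5, so a saddle point exists.

Yes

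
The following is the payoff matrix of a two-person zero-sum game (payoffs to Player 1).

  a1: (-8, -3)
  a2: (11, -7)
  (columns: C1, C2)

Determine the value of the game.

Row minima: a1 → -8, a2 → -7; maximin = -7.
Column maxima: C1 → 11, C2 → -3; minimax = -3.
-7 ≠ -3, so there is no saddle point; optimal play is mixed.
Let Player 1 play a1 with probability p. Expected payoff against C1: (-8)p + 11(1−p) = −19p + 11; against C2: (-3)p + (-7)(1−p) = 4p − 7.
Setting these equal: −19p + 11 = 4p − 7 ⇒ −23p = -18 ⇒ p = 18/23, and the value is (-19)·(18/23) + 11 = -89/23.
For Player 2: with q = P(C1), equating a1's and a2's payoffs gives −5q − 3 = 18q − 7 ⇒ q = 4/23.

-89/23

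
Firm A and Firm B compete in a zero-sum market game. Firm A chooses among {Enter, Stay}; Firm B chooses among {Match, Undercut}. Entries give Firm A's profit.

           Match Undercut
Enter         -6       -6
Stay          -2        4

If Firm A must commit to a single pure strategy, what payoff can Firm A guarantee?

Row minima: Enter → -6, Stay → -2.
The best of these is -2.

-2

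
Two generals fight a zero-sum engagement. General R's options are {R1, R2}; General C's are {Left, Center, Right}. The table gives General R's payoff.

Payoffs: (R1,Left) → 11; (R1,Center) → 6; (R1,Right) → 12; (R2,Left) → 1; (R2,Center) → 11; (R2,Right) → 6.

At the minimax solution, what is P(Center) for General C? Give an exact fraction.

Row minima: R1 → 6, R2 → 1; maximin = 6.
Column maxima: Left → 11, Center → 11, Right → 12; minimax = 11.
6 ≠ 11, so there is no saddle point; optimal play is mixed.
Right is strictly dominated by Left (it gives General R strictly more in every row), so General C never plays it.
On the remaining 2×2 (R1, R2 vs Left, Center):
Let General R play R1 with probability p. Expected payoff against Left: 11p + 1(1−p) = 10p + 1; against Center: 6p + 11(1−p) = −5p + 11.
Setting these equal: 10p + 1 = −5p + 11 ⇒ 15p = 10 ⇒ p = 2/3, and the value is (10)·(2/3) + 1 = 23/3.
For General C: with q = P(Left), equating R1's and R2's payoffs gives 5q + 6 = −10q + 11 ⇒ q = 1/3.

2/3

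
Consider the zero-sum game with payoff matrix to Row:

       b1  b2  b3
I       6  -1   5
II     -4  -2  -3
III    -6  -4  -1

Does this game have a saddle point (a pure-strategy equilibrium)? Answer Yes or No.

Row minima: I → -1, II → -4, III → -6; maximin = -1.
Column maxima: b1 → 6, b2 → -1, b3 → 5; minimax = -1.
maximin = minimax = -1, so a saddle point exists.

Yes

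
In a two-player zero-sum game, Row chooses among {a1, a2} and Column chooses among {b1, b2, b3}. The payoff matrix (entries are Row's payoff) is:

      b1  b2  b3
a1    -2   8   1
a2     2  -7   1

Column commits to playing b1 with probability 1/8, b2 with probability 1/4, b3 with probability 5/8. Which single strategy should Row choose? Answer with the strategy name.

a1

Expected payoff of a1: (1/8)·(-2) + (1/4)·8 + (5/8)·1 = 19/8.
Expected payoff of a2: (1/8)·2 + (1/4)·(-7) + (5/8)·1 = -7/8.
The largest is 19/8, so Row's best response is a1.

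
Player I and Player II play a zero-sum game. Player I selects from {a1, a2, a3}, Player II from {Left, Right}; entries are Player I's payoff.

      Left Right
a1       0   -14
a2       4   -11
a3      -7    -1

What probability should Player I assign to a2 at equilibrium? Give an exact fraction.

2/7

Row minima: a1 → -14, a2 → -11, a3 → -7; maximin = -7.
Column maxima: Left → 4, Right → -1; minimax = -1.
-7 ≠ -1, so there is no saddle point; optimal play is mixed.
a1 is strictly dominated by a2, so Player I never plays it.
On the remaining 2×2 (a2, a3 vs Left, Right):
Let Player I play a2 with probability p. Expected payoff against Left: 4p + (-7)(1−p) = 11p − 7; against Right: (-11)p + (-1)(1−p) = −10p − 1.
Setting these equal: 11p − 7 = −10p − 1 ⇒ 21p = 6 ⇒ p = 2/7, and the value is (11)·(2/7) − 7 = -27/7.
For Player II: with q = P(Left), equating a2's and a3's payoffs gives 15q − 11 = −6q − 1 ⇒ q = 10/21.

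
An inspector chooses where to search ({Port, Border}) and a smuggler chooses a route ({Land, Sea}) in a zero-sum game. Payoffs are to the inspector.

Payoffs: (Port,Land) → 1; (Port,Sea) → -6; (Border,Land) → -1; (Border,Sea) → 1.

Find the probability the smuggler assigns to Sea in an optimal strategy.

Row minima: Port → -6, Border → -1; maximin = -1.
Column maxima: Land → 1, Sea → 1; minimax = 1.
-1 ≠ 1, so there is no saddle point; optimal play is mixed.
Let the inspector play Port with probability p. Expected payoff against Land: 1p + (-1)(1−p) = 2p − 1; against Sea: (-6)p + 1(1−p) = −7p + 1.
Setting these equal: 2p − 1 = −7p + 1 ⇒ 9p = 2 ⇒ p = 2/9, and the value is (2)·(2/9) − 1 = -5/9.
For the smuggler: with q = P(Land), equating Port's and Border's payoffs gives 7q − 6 = −2q + 1 ⇒ q = 7/9.

2/9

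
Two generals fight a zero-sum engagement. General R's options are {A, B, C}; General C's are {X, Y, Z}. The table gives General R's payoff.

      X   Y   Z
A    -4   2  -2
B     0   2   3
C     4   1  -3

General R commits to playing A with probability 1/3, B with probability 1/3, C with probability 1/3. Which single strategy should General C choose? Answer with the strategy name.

If General C plays X, General R's expected payoff is (1/3)·(-4) + (1/3)·0 + (1/3)·4 = 0.
If General C plays Y, General R's expected payoff is (1/3)·2 + (1/3)·2 + (1/3)·1 = 5/3.
If General C plays Z, General R's expected payoff is (1/3)·(-2) + (1/3)·3 + (1/3)·(-3) = -2/3.
General C minimizes General R's payoff; the smallest is -2/3, so the best response is Z.

Z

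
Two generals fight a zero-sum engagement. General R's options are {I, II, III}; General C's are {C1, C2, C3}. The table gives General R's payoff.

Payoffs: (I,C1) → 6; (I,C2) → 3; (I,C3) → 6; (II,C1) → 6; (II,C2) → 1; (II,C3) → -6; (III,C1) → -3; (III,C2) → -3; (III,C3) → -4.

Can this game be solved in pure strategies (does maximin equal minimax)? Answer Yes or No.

Row minima: I → 3, II → -6, III → -4; maximin = 3.
Column maxima: C1 → 6, C2 → 3, C3 → 6; minimax = 3.
maximin = minimax = 3, so a saddle point exists.

Yes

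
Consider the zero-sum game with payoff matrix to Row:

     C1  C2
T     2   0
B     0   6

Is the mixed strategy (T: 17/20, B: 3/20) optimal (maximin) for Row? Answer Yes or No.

Against C1 this mix gives (17/20)·2 + (3/20)·0 = 17/10.
Against C2 this mix gives (17/20)·0 + (3/20)·6 = 9/10.
Column will play C2, holding Row to 9/10. Shifting weight toward the row that does better against C2 would raise this floor (the equalizing mix achieves 3/2 against both C2 and C1), so the proposed strategy is not optimal.

No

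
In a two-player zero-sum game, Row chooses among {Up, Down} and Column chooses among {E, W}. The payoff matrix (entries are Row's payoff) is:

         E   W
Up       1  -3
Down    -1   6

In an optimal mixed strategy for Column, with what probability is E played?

Row minima: Up → -3, Down → -1; maximin = -1.
Column maxima: E → 1, W → 6; minimax = 1.
-1 ≠ 1, so there is no saddle point; optimal play is mixed.
Let Row play Up with probability p. Expected payoff against E: 1p + (-1)(1−p) = 2p − 1; against W: (-3)p + 6(1−p) = −9p + 6.
Setting these equal: 2p − 1 = −9p + 6 ⇒ 11p = 7 ⇒ p = 7/11, and the value is (2)·(7/11) − 1 = 3/11.
For Column: with q = P(E), equating Up's and Down's payoffs gives 4q − 3 = −7q + 6 ⇒ q = 9/11.

9/11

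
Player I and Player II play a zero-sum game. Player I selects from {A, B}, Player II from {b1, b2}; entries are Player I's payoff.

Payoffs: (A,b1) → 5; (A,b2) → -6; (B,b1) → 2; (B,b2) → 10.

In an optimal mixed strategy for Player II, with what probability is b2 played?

Row minima: A → -6, B → 2; maximin = 2.
Column maxima: b1 → 5, b2 → 10; minimax = 5.
2 ≠ 5, so there is no saddle point; optimal play is mixed.
Let Player I play A with probability p. Expected payoff against b1: 5p + 2(1−p) = 3p + 2; against b2: (-6)p + 10(1−p) = −16p + 10.
Setting these equal: 3p + 2 = −16p + 10 ⇒ 19p = 8 ⇒ p = 8/19, and the value is (3)·(8/19) + 2 = 62/19.
For Player II: with q = P(b1), equating A's and B's payoffs gives 11q − 6 = −8q + 10 ⇒ q = 16/19.

3/19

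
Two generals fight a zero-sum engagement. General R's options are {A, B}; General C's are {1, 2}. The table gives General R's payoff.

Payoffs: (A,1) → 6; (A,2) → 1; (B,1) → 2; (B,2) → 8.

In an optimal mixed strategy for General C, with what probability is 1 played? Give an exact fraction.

Row minima: A → 1, B → 2; maximin = 2.
Column maxima: 1 → 6, 2 → 8; minimax = 6.
2 ≠ 6, so there is no saddle point; optimal play is mixed.
Let General R play A with probability p. Expected payoff against 1: 6p + 2(1−p) = 4p + 2; against 2: 1p + 8(1−p) = −7p + 8.
Setting these equal: 4p + 2 = −7p + 8 ⇒ 11p = 6 ⇒ p = 6/11, and the value is (4)·(6/11) + 2 = 46/11.
For General C: with q = P(1), equating A's and B's payoffs gives 5q + 1 = −6q + 8 ⇒ q = 7/11.

7/11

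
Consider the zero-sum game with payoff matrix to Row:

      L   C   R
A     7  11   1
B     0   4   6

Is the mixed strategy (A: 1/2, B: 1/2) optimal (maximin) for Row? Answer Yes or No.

Against L this mix gives (1/2)·7 + (1/2)·0 = 7/2.
Against C this mix gives (1/2)·11 + (1/2)·4 = 15/2.
Against R this mix gives (1/2)·1 + (1/2)·6 = 7/2.
All of Column's active replies (L, R) yield 7/2, and no column does worse for Row. The mix makes Column indifferent and guarantees 7/2, so it is optimal.

Yes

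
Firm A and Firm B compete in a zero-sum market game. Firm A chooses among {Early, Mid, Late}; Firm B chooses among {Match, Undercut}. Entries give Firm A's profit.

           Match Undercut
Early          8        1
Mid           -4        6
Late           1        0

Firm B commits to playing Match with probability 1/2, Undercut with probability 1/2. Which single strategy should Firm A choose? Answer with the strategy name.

Expected payoff of Early: (1/2)·8 + (1/2)·1 = 9/2.
Expected payoff of Mid: (1/2)·(-4) + (1/2)·6 = 1.
Expected payoff of Late: (1/2)·1 + (1/2)·0 = 1/2.
The largest is 9/2, so Firm A's best response is Early.

Early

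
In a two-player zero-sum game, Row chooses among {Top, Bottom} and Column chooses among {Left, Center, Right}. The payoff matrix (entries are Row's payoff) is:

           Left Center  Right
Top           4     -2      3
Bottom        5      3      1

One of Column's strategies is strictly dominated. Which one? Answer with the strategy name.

Left

Center holds Row's payoff strictly below Left in every row: -2 < 4, 3 < 5.
So Left is strictly dominated for Column.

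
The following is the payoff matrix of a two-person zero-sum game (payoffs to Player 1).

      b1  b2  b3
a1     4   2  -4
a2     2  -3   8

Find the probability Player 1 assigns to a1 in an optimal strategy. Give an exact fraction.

Row minima: a1 → -4, a2 → -3; maximin = -3.
Column maxima: b1 → 4, b2 → 2, b3 → 8; minimax = 2.
-3 ≠ 2, so there is no saddle point; optimal play is mixed.
b1 is strictly dominated by b2 (it gives Player 1 strictly more in every row), so Player 2 never plays it.
On the remaining 2×2 (a1, a2 vs b2, b3):
Let Player 1 play a1 with probability p. Expected payoff against b2: 2p + (-3)(1−p) = 5p − 3; against b3: (-4)p + 8(1−p) = −12p + 8.
Setting these equal: 5p − 3 = −12p + 8 ⇒ 17p = 11 ⇒ p = 11/17, and the value is (5)·(11/17) − 3 = 4/17.
For Player 2: with q = P(b2), equating a1's and a2's payoffs gives 6q − 4 = −11q + 8 ⇒ q = 12/17.

11/17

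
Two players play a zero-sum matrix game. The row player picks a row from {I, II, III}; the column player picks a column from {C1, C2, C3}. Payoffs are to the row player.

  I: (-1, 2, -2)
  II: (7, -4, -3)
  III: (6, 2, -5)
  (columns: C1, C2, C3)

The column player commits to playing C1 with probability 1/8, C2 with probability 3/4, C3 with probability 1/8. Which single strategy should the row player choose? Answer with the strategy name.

Expected payoff of I: (1/8)·(-1) + (3/4)·2 + (1/8)·(-2) = 9/8.
Expected payoff of II: (1/8)·7 + (3/4)·(-4) + (1/8)·(-3) = -5/2.
Expected payoff of III: (1/8)·6 + (3/4)·2 + (1/8)·(-5) = 13/8.
The largest is 13/8, so the row player's best response is III.

III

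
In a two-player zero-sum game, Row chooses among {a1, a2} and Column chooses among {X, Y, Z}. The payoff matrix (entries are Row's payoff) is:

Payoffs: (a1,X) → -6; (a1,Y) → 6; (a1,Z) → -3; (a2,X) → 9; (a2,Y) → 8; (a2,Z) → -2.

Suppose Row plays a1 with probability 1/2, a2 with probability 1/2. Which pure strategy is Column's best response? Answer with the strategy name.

If Column plays X, Row's expected payoff is (1/2)·(-6) + (1/2)·9 = 3/2.
If Column plays Y, Row's expected payoff is (1/2)·6 + (1/2)·8 = 7.
If Column plays Z, Row's expected payoff is (1/2)·(-3) + (1/2)·(-2) = -5/2.
Column minimizes Row's payoff; the smallest is -5/2, so the best response is Z.

Z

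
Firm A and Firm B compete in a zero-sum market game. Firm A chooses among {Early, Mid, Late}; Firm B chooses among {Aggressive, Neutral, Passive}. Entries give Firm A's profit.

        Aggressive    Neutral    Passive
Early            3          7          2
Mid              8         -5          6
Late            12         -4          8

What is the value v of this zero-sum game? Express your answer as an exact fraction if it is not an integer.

Row minima: Early → 2, Mid → -5, Late → -4; maximin = 2.
Column maxima: Aggressive → 12, Neutral → 7, Passive → 8; minimax = 7.
2 ≠ 7, so there is no saddle point; optimal play is mixed.
Mid is strictly dominated by Late, so Firm A never plays it.
Aggressive is strictly dominated by Passive (it gives Firm A strictly more in every row), so Firm B never plays it.
On the remaining 2×2 (Early, Late vs Neutral, Passive):
Let Firm A play Early with probability p. Expected payoff against Neutral: 7p + (-4)(1−p) = 11p − 4; against Passive: 2p + 8(1−p) = −6p + 8.
Setting these equal: 11p − 4 = −6p + 8 ⇒ 17p = 12 ⇒ p = 12/17, and the value is (11)·(12/17) − 4 = 64/17.
For Firm B: with q = P(Neutral), equating Early's and Late's payoffs gives 5q + 2 = −12q + 8 ⇒ q = 6/17.

64/17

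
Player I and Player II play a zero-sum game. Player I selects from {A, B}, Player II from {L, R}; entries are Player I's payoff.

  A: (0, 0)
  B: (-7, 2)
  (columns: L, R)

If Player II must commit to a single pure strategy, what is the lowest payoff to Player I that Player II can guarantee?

Column maxima: L → 0, R → 2.
The smallest of these is 0.

0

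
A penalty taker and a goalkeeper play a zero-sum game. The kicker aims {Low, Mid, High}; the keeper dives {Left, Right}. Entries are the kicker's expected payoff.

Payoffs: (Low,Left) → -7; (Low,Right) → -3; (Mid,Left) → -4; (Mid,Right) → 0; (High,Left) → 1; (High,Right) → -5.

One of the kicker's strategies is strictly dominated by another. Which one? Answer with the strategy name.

Low

Mid gives a strictly higher payoff than Low against every column: -4 > -7, 0 > -3.
So Low is strictly dominated and the kicker never plays it.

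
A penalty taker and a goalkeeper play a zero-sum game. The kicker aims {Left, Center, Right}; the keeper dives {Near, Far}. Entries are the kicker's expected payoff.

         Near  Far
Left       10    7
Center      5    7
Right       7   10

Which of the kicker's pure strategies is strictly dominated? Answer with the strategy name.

Center

Right gives a strictly higher payoff than Center against every column: 7 > 5, 10 > 7.
So Center is strictly dominated and the kicker never plays it.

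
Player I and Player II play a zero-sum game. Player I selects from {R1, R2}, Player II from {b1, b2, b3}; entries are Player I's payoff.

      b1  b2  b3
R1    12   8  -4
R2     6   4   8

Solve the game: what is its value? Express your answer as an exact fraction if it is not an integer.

Row minima: R1 → -4, R2 → 4; maximin = 4.
Column maxima: b1 → 12, b2 → 8, b3 → 8; minimax = 8.
4 ≠ 8, so there is no saddle point; optimal play is mixed.
b1 is strictly dominated by b2 (it gives Player I strictly more in every row), so Player II never plays it.
On the remaining 2×2 (R1, R2 vs b2, b3):
Let Player I play R1 with probability p. Expected payoff against b2: 8p + 4(1−p) = 4p + 4; against b3: (-4)p + 8(1−p) = −12p + 8.
Setting these equal: 4p + 4 = −12p + 8 ⇒ 16p = 4 ⇒ p = 1/4, and the value is (4)·(1/4) + 4 = 5.
For Player II: with q = P(b2), equating R1's and R2's payoffs gives 12q − 4 = −4q + 8 ⇒ q = 3/4.

5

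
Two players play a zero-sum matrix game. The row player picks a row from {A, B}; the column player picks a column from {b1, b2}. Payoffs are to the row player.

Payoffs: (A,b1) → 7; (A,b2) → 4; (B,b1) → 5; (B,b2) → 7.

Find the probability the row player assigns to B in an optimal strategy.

3/5

Row minima: A → 4, B → 5; maximin = 5.
Column maxima: b1 → 7, b2 → 7; minimax = 7.
5 ≠ 7, so there is no saddle point; optimal play is mixed.
Let the row player play A with probability p. Expected payoff against b1: 7p + 5(1−p) = 2p + 5; against b2: 4p + 7(1−p) = −3p + 7.
Setting these equal: 2p + 5 = −3p + 7 ⇒ 5p = 2 ⇒ p = 2/5, and the value is (2)·(2/5) + 5 = 29/5.
For the column player: with q = P(b1), equating A's and B's payoffs gives 3q + 4 = −2q + 7 ⇒ q = 3/5.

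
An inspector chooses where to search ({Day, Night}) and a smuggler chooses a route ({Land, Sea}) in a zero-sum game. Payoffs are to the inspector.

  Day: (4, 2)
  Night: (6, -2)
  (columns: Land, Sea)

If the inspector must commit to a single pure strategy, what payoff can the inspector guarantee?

2

Row minima: Day → 2, Night → -2.
The best of these is 2.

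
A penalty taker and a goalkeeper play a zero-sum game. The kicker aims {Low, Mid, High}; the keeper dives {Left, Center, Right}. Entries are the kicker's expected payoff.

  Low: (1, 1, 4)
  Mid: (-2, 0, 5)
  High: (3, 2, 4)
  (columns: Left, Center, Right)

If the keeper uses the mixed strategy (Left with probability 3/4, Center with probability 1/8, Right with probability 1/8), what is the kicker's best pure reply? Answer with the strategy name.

Expected payoff of Low: (3/4)·1 + (1/8)·1 + (1/8)·4 = 11/8.
Expected payoff of Mid: (3/4)·(-2) + (1/8)·0 + (1/8)·5 = -7/8.
Expected payoff of High: (3/4)·3 + (1/8)·2 + (1/8)·4 = 3.
The largest is 3, so the kicker's best response is High.

High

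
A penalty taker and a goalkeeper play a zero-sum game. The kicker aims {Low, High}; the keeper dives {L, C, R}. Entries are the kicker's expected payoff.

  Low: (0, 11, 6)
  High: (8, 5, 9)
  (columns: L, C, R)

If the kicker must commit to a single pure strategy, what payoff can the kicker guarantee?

Row minima: Low → 0, High → 5.
The best of these is 5.

5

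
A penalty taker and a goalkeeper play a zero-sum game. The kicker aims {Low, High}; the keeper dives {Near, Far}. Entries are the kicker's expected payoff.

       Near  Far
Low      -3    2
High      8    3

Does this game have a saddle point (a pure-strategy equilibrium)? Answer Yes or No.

Row minima: Low → -3, High → 3; maximin = 3.
Column maxima: Near → 8, Far → 3; minimax = 3.
maximin = minimax = 3, so a saddle point exists.

Yes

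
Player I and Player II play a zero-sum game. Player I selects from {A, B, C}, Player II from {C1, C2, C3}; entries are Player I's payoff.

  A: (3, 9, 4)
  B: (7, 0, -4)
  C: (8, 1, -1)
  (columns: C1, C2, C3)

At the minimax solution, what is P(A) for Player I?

9/10

Row minima: A → 3, B → -4, C → -1; maximin = 3.
Column maxima: C1 → 8, C2 → 9, C3 → 4; minimax = 4.
3 ≠ 4, so there is no saddle point; optimal play is mixed.
B is strictly dominated by C, so Player I never plays it.
C2 is strictly dominated by C3 (it gives Player I strictly more in every row), so Player II never plays it.
On the remaining 2×2 (A, C vs C1, C3):
Let Player I play A with probability p. Expected payoff against C1: 3p + 8(1−p) = −5p + 8; against C3: 4p + (-1)(1−p) = 5p − 1.
Setting these equal: −5p + 8 = 5p − 1 ⇒ −10p = -9 ⇒ p = 9/10, and the value is (-5)·(9/10) + 8 = 7/2.
For Player II: with q = P(C1), equating A's and C's payoffs gives −q + 4 = 9q − 1 ⇒ q = 1/2.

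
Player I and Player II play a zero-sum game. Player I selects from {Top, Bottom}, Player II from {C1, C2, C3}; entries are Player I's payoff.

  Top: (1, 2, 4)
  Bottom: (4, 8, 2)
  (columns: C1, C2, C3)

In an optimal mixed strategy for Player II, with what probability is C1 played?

Row minima: Top → 1, Bottom → 2; maximin = 2.
Column maxima: C1 → 4, C2 → 8, C3 → 4; minimax = 4.
2 ≠ 4, so there is no saddle point; optimal play is mixed.
C2 is strictly dominated by C1 (it gives Player I strictly more in every row), so Player II never plays it.
On the remaining 2×2 (Top, Bottom vs C1, C3):
Let Player I play Top with probability p. Expected payoff against C1: 1p + 4(1−p) = −3p + 4; against C3: 4p + 2(1−p) = 2p + 2.
Setting these equal: −3p + 4 = 2p + 2 ⇒ −5p = -2 ⇒ p = 2/5, and the value is (-3)·(2/5) + 4 = 14/5.
For Player II: with q = P(C1), equating Top's and Bottom's payoffs gives −3q + 4 = 2q + 2 ⇒ q = 2/5.

2/5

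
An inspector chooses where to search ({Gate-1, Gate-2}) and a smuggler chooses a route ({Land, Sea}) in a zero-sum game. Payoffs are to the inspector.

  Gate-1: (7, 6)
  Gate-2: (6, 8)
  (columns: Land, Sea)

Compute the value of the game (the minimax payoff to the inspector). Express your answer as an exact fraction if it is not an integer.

Row minima: Gate-1 → 6, Gate-2 → 6; maximin = 6.
Column maxima: Land → 7, Sea → 8; minimax = 7.
6 ≠ 7, so there is no saddle point; optimal play is mixed.
Let the inspector play Gate-1 with probability p. Expected payoff against Land: 7p + 6(1−p) = p + 6; against Sea: 6p + 8(1−p) = −2p + 8.
Setting these equal: p + 6 = −2p + 8 ⇒ 3p = 2 ⇒ p = 2/3, and the value is (1)·(2/3) + 6 = 20/3.
For the smuggler: with q = P(Land), equating Gate-1's and Gate-2's payoffs gives q + 6 = −2q + 8 ⇒ q = 2/3.

20/3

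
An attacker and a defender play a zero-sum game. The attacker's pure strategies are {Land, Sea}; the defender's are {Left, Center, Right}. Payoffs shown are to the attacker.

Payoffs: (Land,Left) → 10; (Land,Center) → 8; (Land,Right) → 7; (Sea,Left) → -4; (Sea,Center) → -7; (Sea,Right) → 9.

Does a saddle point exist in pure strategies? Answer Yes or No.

Row minima: Land → 7, Sea → -7; maximin = 7.
Column maxima: Left → 10, Center → 8, Right → 9; minimax = 8.
7 ≠ 8, so no pure-strategy equilibrium exists.

No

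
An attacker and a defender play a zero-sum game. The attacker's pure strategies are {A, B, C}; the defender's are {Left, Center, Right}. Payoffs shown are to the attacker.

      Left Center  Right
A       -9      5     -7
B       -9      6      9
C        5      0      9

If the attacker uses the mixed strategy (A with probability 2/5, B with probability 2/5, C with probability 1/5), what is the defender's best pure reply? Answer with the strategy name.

Left

If the defender plays Left, the attacker's expected payoff is (2/5)·(-9) + (2/5)·(-9) + (1/5)·5 = -31/5.
If the defender plays Center, the attacker's expected payoff is (2/5)·5 + (2/5)·6 + (1/5)·0 = 22/5.
If the defender plays Right, the attacker's expected payoff is (2/5)·(-7) + (2/5)·9 + (1/5)·9 = 13/5.
The defender minimizes the attacker's payoff; the smallest is -31/5, so the best response is Left.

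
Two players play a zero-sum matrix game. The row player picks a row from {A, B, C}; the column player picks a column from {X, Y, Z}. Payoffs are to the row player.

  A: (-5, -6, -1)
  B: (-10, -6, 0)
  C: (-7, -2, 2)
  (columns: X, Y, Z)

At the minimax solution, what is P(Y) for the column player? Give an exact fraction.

Row minima: A → -6, B → -10, C → -7; maximin = -6.
Column maxima: X → -5, Y → -2, Z → 2; minimax = -5.
-6 ≠ -5, so there is no saddle point; optimal play is mixed.
B is strictly dominated by C, so the row player never plays it.
Z is strictly dominated by X (it gives the row player strictly more in every row), so the column player never plays it.
On the remaining 2×2 (A, C vs X, Y):
Let the row player play A with probability p. Expected payoff against X: (-5)p + (-7)(1−p) = 2p − 7; against Y: (-6)p + (-2)(1−p) = −4p − 2.
Setting these equal: 2p − 7 = −4p − 2 ⇒ 6p = 5 ⇒ p = 5/6, and the value is (2)·(5/6) − 7 = -16/3.
For the column player: with q = P(X), equating A's and C's payoffs gives q − 6 = −5q − 2 ⇒ q = 2/3.

1/3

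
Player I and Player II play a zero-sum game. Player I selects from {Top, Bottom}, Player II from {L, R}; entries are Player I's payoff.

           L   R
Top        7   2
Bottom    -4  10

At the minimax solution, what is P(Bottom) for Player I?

Row minima: Top → 2, Bottom → -4; maximin = 2.
Column maxima: L → 7, R → 10; minimax = 7.
2 ≠ 7, so there is no saddle point; optimal play is mixed.
Let Player I play Top with probability p. Expected payoff against L: 7p + (-4)(1−p) = 11p − 4; against R: 2p + 10(1−p) = −8p + 10.
Setting these equal: 11p − 4 = −8p + 10 ⇒ 19p = 14 ⇒ p = 14/19, and the value is (11)·(14/19) − 4 = 78/19.
For Player II: with q = P(L), equating Top's and Bottom's payoffs gives 5q + 2 = −14q + 10 ⇒ q = 8/19.

5/19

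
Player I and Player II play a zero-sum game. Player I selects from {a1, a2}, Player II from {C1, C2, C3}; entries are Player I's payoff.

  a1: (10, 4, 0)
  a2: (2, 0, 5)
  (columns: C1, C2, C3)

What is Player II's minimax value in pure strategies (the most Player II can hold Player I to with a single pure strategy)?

Column maxima: C1 → 10, C2 → 4, C3 → 5.
The smallest of these is 4.

4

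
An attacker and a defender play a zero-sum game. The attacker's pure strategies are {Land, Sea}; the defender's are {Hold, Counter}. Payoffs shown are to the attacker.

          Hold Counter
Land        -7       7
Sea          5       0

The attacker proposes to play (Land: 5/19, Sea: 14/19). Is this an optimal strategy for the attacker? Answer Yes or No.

Against Hold this mix gives (5/19)·(-7) + (14/19)·5 = 35/19.
Against Counter this mix gives (5/19)·7 + (14/19)·0 = 35/19.
All of the defender's active replies (Hold, Counter) yield 35/19, and no column does worse for the attacker. The mix makes the defender indifferent and guarantees 35/19, so it is optimal.

Yes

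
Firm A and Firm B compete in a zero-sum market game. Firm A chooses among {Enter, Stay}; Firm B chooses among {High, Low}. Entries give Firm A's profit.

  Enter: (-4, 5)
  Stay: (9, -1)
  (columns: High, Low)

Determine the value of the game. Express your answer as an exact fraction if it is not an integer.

41/19

Row minima: Enter → -4, Stay → -1; maximin = -1.
Column maxima: High → 9, Low → 5; minimax = 5.
-1 ≠ 5, so there is no saddle point; optimal play is mixed.
Let Firm A play Enter with probability p. Expected payoff against High: (-4)p + 9(1−p) = −13p + 9; against Low: 5p + (-1)(1−p) = 6p − 1.
Setting these equal: −13p + 9 = 6p − 1 ⇒ −19p = -10 ⇒ p = 10/19, and the value is (-13)·(10/19) + 9 = 41/19.
For Firm B: with q = P(High), equating Enter's and Stay's payoffs gives −9q + 5 = 10q − 1 ⇒ q = 6/19.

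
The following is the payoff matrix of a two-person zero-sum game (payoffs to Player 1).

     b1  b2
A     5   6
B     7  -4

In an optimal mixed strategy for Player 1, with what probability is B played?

1/12

Row minima: A → 5, B → -4; maximin = 5.
Column maxima: b1 → 7, b2 → 6; minimax = 6.
5 ≠ 6, so there is no saddle point; optimal play is mixed.
Let Player 1 play A with probability p. Expected payoff against b1: 5p + 7(1−p) = −2p + 7; against b2: 6p + (-4)(1−p) = 10p − 4.
Setting these equal: −2p + 7 = 10p − 4 ⇒ −12p = -11 ⇒ p = 11/12, and the value is (-2)·(11/12) + 7 = 31/6.
For Player 2: with q = P(b1), equating A's and B's payoffs gives −q + 6 = 11q − 4 ⇒ q = 5/6.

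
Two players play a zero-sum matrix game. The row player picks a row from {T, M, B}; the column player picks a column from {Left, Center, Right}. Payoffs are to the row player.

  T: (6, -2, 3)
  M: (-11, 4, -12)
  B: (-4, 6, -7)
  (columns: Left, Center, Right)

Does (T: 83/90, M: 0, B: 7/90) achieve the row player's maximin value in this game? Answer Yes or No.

No

Against Left this mix gives (83/90)·6 + (7/90)·(-4) = 47/9.
Against Center this mix gives (83/90)·(-2) + (7/90)·6 = -62/45.
Against Right this mix gives (83/90)·3 + (7/90)·(-7) = 20/9.
The column player will play Center, holding the row player to -62/45. Shifting weight toward the row that does better against Center would raise this floor (the equalizing mix achieves 2/9 against both Center and Right), so the proposed strategy is not optimal.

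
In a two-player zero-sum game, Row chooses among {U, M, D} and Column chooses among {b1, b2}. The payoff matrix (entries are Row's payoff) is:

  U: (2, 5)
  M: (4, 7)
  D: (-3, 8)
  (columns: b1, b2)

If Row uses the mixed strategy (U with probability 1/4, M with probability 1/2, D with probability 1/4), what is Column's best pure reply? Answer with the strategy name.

b1

If Column plays b1, Row's expected payoff is (1/4)·2 + (1/2)·4 + (1/4)·(-3) = 7/4.
If Column plays b2, Row's expected payoff is (1/4)·5 + (1/2)·7 + (1/4)·8 = 27/4.
Column minimizes Row's payoff; the smallest is 7/4, so the best response is b1.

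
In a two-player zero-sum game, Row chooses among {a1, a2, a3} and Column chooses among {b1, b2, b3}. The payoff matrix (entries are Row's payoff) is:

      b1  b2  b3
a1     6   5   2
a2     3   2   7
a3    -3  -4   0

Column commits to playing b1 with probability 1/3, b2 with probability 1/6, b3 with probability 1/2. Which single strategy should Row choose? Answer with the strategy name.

a2

Expected payoff of a1: (1/3)·6 + (1/6)·5 + (1/2)·2 = 23/6.
Expected payoff of a2: (1/3)·3 + (1/6)·2 + (1/2)·7 = 29/6.
Expected payoff of a3: (1/3)·(-3) + (1/6)·(-4) + (1/2)·0 = -5/3.
The largest is 29/6, so Row's best response is a2.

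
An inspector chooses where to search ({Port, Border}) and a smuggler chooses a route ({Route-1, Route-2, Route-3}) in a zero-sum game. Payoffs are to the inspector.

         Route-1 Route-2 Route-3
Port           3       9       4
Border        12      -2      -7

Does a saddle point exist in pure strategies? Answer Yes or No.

Row minima: Port → 3, Border → -7; maximin = 3.
Column maxima: Route-1 → 12, Route-2 → 9, Route-3 → 4; minimax = 4.
3 ≠ 4, so no pure-strategy equilibrium exists.

No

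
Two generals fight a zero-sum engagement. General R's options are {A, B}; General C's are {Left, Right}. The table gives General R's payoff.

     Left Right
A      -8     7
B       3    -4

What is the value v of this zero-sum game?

-1/2

Row minima: A → -8, B → -4; maximin = -4.
Column maxima: Left → 3, Right → 7; minimax = 3.
-4 ≠ 3, so there is no saddle point; optimal play is mixed.
Let General R play A with probability p. Expected payoff against Left: (-8)p + 3(1−p) = −11p + 3; against Right: 7p + (-4)(1−p) = 11p − 4.
Setting these equal: −11p + 3 = 11p − 4 ⇒ −22p = -7 ⇒ p = 7/22, and the value is (-11)·(7/22) + 3 = -1/2.
For General C: with q = P(Left), equating A's and B's payoffs gives −15q + 7 = 7q − 4 ⇒ q = 1/2.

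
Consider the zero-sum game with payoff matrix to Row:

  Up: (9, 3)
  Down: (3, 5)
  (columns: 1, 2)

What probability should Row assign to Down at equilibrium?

3/4

Row minima: Up → 3, Down → 3; maximin = 3.
Column maxima: 1 → 9, 2 → 5; minimax = 5.
3 ≠ 5, so there is no saddle point; optimal play is mixed.
Let Row play Up with probability p. Expected payoff against 1: 9p + 3(1−p) = 6p + 3; against 2: 3p + 5(1−p) = −2p + 5.
Setting these equal: 6p + 3 = −2p + 5 ⇒ 8p = 2 ⇒ p = 1/4, and the value is (6)·(1/4) + 3 = 9/2.
For Column: with q = P(1), equating Up's and Down's payoffs gives 6q + 3 = −2q + 5 ⇒ q = 1/4.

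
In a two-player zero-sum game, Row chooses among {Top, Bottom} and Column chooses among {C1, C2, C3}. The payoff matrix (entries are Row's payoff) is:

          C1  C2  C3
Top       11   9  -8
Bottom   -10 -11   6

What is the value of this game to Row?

-1

Row minima: Top → -8, Bottom → -11; maximin = -8.
Column maxima: C1 → 11, C2 → 9, C3 → 6; minimax = 6.
-8 ≠ 6, so there is no saddle point; optimal play is mixed.
C1 is strictly dominated by C2 (it gives Row strictly more in every row), so Column never plays it.
On the remaining 2×2 (Top, Bottom vs C2, C3):
Let Row play Top with probability p. Expected payoff against C2: 9p + (-11)(1−p) = 20p − 11; against C3: (-8)p + 6(1−p) = −14p + 6.
Setting these equal: 20p − 11 = −14p + 6 ⇒ 34p = 17 ⇒ p = 1/2, and the value is (20)·(1/2) − 11 = -1.
For Column: with q = P(C2), equating Top's and Bottom's payoffs gives 17q − 8 = −17q + 6 ⇒ q = 7/17.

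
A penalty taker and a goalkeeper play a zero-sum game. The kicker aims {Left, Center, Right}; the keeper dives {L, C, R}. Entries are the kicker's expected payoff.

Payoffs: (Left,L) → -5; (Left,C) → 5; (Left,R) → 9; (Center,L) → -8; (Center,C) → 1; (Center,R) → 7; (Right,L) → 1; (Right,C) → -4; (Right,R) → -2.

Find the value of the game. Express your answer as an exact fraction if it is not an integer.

-1

Row minima: Left → -5, Center → -8, Right → -4; maximin = -4.
Column maxima: L → 1, C → 5, R → 9; minimax = 1.
-4 ≠ 1, so there is no saddle point; optimal play is mixed.
Center is strictly dominated by Left, so the kicker never plays it.
R is strictly dominated by C (it gives the kicker strictly more in every row), so the keeper never plays it.
On the remaining 2×2 (Left, Right vs L, C):
Let the kicker play Left with probability p. Expected payoff against L: (-5)p + 1(1−p) = −6p + 1; against C: 5p + (-4)(1−p) = 9p − 4.
Setting these equal: −6p + 1 = 9p − 4 ⇒ −15p = -5 ⇒ p = 1/3, and the value is (-6)·(1/3) + 1 = -1.
For the keeper: with q = P(L), equating Left's and Right's payoffs gives −10q + 5 = 5q − 4 ⇒ q = 3/5.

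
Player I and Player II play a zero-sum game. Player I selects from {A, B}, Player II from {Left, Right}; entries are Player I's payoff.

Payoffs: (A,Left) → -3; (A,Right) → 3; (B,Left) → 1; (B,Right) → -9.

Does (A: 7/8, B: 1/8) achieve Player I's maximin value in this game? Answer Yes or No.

Against Left this mix gives (7/8)·(-3) + (1/8)·1 = -5/2.
Against Right this mix gives (7/8)·3 + (1/8)·(-9) = 3/2.
Player II will play Left, holding Player I to -5/2. Shifting weight toward the row that does better against Left would raise this floor (the equalizing mix achieves -3/2 against both Left and Right), so the proposed strategy is not optimal.

No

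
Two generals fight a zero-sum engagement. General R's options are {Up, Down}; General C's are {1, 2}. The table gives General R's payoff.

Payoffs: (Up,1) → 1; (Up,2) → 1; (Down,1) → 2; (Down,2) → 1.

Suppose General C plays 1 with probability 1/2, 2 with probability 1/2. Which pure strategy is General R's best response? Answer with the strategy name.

Expected payoff of Up: (1/2)·1 + (1/2)·1 = 1.
Expected payoff of Down: (1/2)·2 + (1/2)·1 = 3/2.
The largest is 3/2, so General R's best response is Down.

Down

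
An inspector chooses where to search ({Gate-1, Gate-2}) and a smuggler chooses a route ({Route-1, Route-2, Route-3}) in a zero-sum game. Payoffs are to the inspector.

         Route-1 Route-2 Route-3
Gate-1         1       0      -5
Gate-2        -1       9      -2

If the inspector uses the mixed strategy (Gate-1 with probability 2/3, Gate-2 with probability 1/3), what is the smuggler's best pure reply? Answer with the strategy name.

If the smuggler plays Route-1, the inspector's expected payoff is (2/3)·1 + (1/3)·(-1) = 1/3.
If the smuggler plays Route-2, the inspector's expected payoff is (2/3)·0 + (1/3)·9 = 3.
If the smuggler plays Route-3, the inspector's expected payoff is (2/3)·(-5) + (1/3)·(-2) = -4.
The smuggler minimizes the inspector's payoff; the smallest is -4, so the best response is Route-3.

Route-3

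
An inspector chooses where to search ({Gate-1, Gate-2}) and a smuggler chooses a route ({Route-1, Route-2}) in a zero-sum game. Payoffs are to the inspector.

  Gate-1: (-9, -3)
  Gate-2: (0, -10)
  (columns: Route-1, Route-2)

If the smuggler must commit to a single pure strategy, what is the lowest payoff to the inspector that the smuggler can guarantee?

-3

Column maxima: Route-1 → 0, Route-2 → -3.
The smallest of these is -3.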